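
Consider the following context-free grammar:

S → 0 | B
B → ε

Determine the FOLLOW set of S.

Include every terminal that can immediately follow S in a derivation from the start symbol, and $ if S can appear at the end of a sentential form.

We compute FOLLOW(S) using the standard algorithm.
FOLLOW(S) starts with {$}.
FIRST(B) = {ε}
FIRST(S) = {0, ε}
FOLLOW(B) = {$}
FOLLOW(S) = {$}
Therefore, FOLLOW(S) = {$}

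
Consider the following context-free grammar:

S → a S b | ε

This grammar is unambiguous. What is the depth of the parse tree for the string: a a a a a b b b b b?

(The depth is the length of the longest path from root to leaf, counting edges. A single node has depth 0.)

6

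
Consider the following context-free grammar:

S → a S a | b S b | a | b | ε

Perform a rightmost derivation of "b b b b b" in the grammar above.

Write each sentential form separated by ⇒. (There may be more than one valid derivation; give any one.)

S ⇒ b S b ⇒ b b S b b ⇒ b b b b b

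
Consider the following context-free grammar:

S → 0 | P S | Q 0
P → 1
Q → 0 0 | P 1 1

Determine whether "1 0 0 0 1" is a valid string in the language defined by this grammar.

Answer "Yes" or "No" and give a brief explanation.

No - no valid derivation exists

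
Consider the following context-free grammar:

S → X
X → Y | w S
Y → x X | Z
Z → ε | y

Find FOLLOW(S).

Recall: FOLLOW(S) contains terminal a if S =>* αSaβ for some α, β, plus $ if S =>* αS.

We compute FOLLOW(S) using the standard algorithm.
FOLLOW(S) starts with {$}.
FIRST(S) = {w, x, y, ε}
FIRST(X) = {w, x, y, ε}
FIRST(Y) = {x, y, ε}
FIRST(Z) = {y, ε}
FOLLOW(S) = {$}
FOLLOW(X) = {$}
FOLLOW(Y) = {$}
FOLLOW(Z) = {$}
Therefore, FOLLOW(S) = {$}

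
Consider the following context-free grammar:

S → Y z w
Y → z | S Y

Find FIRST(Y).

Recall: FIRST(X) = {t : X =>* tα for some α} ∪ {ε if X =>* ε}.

We compute FIRST(Y) using the standard algorithm.
FIRST(S) = {z}
FIRST(Y) = {z}
Therefore, FIRST(Y) = {z}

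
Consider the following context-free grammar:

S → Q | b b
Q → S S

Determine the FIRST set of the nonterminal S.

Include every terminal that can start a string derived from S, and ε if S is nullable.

We compute FIRST(S) using the standard algorithm.
FIRST(Q) = {b}
FIRST(S) = {b}
Therefore, FIRST(S) = {b}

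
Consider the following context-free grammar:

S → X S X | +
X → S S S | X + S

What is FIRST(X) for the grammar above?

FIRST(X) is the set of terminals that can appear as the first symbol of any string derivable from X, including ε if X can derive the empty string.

We compute FIRST(X) using the standard algorithm.
FIRST(S) = {+}
FIRST(X) = {+}
Therefore, FIRST(X) = {+}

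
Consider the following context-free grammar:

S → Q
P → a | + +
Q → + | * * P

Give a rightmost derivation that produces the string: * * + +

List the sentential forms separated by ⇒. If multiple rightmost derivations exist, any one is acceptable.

S ⇒ Q ⇒ * * P ⇒ * * + +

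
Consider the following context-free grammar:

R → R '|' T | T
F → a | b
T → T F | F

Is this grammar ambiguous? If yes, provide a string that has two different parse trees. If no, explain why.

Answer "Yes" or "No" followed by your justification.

No - the grammar is unambiguous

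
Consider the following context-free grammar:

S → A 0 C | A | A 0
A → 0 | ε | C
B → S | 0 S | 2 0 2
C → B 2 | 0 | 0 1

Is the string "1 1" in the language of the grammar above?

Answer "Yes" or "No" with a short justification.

No - no valid derivation exists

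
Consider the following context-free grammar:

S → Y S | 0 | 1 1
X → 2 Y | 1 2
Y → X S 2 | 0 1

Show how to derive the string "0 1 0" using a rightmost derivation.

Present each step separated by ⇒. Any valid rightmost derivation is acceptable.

S ⇒ Y S ⇒ Y 0 ⇒ 0 1 0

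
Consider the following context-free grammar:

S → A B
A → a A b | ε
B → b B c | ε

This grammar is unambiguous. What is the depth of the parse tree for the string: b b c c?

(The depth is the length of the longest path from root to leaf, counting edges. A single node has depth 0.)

4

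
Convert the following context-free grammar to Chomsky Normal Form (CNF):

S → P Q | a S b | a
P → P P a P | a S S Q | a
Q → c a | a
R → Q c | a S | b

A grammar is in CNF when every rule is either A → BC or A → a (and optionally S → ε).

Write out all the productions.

TA → a; TB → b; S → a; P → a; TC → c; Q → a; R → b; S → P Q; S → TA X0; X0 → S TB; P → P X1; X1 → P X2; X2 → TA P; P → TA X3; X3 → S X4; X4 → S Q; Q → TC TA; R → Q TC; R → TA S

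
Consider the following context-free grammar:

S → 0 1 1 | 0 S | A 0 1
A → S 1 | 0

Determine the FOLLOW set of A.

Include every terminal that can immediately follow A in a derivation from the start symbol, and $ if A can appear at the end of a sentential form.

We compute FOLLOW(A) using the standard algorithm.
FOLLOW(S) starts with {$}.
FIRST(A) = {0}
FIRST(S) = {0}
FOLLOW(A) = {0}
FOLLOW(S) = {$, 1}
Therefore, FOLLOW(A) = {0}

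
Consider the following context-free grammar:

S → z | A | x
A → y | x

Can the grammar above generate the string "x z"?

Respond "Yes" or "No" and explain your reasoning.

No - no valid derivation exists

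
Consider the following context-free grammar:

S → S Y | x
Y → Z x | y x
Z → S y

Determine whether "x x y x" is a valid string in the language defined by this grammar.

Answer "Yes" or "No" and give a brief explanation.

Yes - a valid derivation exists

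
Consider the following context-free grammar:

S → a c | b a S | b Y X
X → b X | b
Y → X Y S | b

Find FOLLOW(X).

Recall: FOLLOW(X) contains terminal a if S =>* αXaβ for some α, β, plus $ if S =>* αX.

We compute FOLLOW(X) using the standard algorithm.
FOLLOW(S) starts with {$}.
FIRST(S) = {a, b}
FIRST(X) = {b}
FIRST(Y) = {b}
FOLLOW(S) = {$, a, b}
FOLLOW(X) = {$, a, b}
FOLLOW(Y) = {a, b}
Therefore, FOLLOW(X) = {$, a, b}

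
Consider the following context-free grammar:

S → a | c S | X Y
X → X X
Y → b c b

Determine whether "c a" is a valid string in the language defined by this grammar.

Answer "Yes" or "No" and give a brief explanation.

Yes - a valid derivation exists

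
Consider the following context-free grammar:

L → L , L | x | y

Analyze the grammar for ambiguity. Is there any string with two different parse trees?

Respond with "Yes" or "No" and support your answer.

Yes - the string 'y , x , y , x , x' has two distinct parse trees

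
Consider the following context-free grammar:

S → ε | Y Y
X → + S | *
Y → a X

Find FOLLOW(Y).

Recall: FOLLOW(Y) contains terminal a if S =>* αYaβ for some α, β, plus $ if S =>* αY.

We compute FOLLOW(Y) using the standard algorithm.
FOLLOW(S) starts with {$}.
FIRST(S) = {a, ε}
FIRST(X) = {*, +}
FIRST(Y) = {a}
FOLLOW(S) = {$, a}
FOLLOW(X) = {$, a}
FOLLOW(Y) = {$, a}
Therefore, FOLLOW(Y) = {$, a}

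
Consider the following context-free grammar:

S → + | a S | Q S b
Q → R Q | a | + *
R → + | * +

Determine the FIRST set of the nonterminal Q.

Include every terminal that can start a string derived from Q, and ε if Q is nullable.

We compute FIRST(Q) using the standard algorithm.
FIRST(Q) = {*, +, a}
FIRST(R) = {*, +}
FIRST(S) = {*, +, a}
Therefore, FIRST(Q) = {*, +, a}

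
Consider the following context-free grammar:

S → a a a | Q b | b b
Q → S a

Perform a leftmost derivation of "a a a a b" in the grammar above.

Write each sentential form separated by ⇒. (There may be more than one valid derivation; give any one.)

S ⇒ Q b ⇒ S a b ⇒ a a a a b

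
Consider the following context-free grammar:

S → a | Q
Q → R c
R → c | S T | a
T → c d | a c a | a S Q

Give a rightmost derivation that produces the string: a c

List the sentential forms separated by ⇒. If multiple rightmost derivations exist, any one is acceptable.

S ⇒ Q ⇒ R c ⇒ a c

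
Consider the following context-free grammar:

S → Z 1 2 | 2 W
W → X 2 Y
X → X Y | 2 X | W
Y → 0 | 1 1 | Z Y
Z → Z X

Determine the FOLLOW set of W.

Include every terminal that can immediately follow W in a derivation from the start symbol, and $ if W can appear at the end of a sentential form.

We compute FOLLOW(W) using the standard algorithm.
FOLLOW(S) starts with {$}.
FIRST(S) = {2}
FIRST(W) = {2}
FIRST(X) = {2}
FIRST(Y) = {0, 1}
FIRST(Z) = {}
FOLLOW(S) = {$}
FOLLOW(W) = {$, 0, 1, 2}
FOLLOW(X) = {0, 1, 2}
FOLLOW(Y) = {$, 0, 1, 2}
FOLLOW(Z) = {0, 1, 2}
Therefore, FOLLOW(W) = {$, 0, 1, 2}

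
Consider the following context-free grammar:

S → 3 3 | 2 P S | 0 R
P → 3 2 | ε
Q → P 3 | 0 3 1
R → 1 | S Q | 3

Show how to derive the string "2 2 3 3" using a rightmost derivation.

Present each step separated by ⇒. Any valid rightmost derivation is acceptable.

S ⇒ 2 P S ⇒ 2 P 2 P S ⇒ 2 P 2 P 3 3 ⇒ 2 P 2 3 3 ⇒ 2 2 3 3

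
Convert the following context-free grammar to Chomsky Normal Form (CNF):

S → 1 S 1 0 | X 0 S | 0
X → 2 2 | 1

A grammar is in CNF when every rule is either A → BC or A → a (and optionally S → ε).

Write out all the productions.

T1 → 1; T0 → 0; S → 0; T2 → 2; X → 1; S → T1 X0; X0 → S X1; X1 → T1 T0; S → X X2; X2 → T0 S; X → T2 T2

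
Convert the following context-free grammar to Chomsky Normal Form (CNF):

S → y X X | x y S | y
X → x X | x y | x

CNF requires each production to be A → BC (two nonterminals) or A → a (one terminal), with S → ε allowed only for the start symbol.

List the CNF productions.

TY → y; TX → x; S → y; X → x; S → TY X0; X0 → X X; S → TX X1; X1 → TY S; X → TX X; X → TX TY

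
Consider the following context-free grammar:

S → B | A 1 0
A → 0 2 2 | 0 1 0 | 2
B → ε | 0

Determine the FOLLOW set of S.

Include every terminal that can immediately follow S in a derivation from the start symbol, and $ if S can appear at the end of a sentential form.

We compute FOLLOW(S) using the standard algorithm.
FOLLOW(S) starts with {$}.
FIRST(A) = {0, 2}
FIRST(B) = {0, ε}
FIRST(S) = {0, 2, ε}
FOLLOW(A) = {1}
FOLLOW(B) = {$}
FOLLOW(S) = {$}
Therefore, FOLLOW(S) = {$}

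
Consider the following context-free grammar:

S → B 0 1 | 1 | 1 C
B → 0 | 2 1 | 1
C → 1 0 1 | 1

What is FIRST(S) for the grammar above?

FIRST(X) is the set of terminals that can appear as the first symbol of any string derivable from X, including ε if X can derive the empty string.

We compute FIRST(S) using the standard algorithm.
FIRST(B) = {0, 1, 2}
FIRST(C) = {1}
FIRST(S) = {0, 1, 2}
Therefore, FIRST(S) = {0, 1, 2}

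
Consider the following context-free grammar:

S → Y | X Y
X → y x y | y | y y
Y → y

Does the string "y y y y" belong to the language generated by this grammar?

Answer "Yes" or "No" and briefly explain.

No - no valid derivation exists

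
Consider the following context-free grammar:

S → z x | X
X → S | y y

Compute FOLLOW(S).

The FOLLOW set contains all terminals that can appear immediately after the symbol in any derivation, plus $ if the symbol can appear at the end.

We compute FOLLOW(S) using the standard algorithm.
FOLLOW(S) starts with {$}.
FIRST(S) = {y, z}
FIRST(X) = {y, z}
FOLLOW(S) = {$}
FOLLOW(X) = {$}
Therefore, FOLLOW(S) = {$}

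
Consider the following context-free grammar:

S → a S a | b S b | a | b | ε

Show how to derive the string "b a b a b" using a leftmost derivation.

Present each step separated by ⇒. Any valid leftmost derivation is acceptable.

S ⇒ b S b ⇒ b a S a b ⇒ b a b a b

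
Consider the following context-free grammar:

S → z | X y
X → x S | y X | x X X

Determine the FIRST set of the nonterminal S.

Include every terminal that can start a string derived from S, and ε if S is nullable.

We compute FIRST(S) using the standard algorithm.
FIRST(S) = {x, y, z}
FIRST(X) = {x, y}
Therefore, FIRST(S) = {x, y, z}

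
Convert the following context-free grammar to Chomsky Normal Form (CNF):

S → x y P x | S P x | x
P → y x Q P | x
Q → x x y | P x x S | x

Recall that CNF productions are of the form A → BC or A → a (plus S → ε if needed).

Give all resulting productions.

TX → x; TY → y; S → x; P → x; Q → x; S → TX X0; X0 → TY X1; X1 → P TX; S → S X2; X2 → P TX; P → TY X3; X3 → TX X4; X4 → Q P; Q → TX X5; X5 → TX TY; Q → P X6; X6 → TX X7; X7 → TX S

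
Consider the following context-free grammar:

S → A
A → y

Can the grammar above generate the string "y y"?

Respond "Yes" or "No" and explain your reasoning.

No - no valid derivation exists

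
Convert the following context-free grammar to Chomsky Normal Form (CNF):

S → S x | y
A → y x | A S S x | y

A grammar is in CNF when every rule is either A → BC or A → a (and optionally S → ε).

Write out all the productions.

TX → x; S → y; TY → y; A → y; S → S TX; A → TY TX; A → A X0; X0 → S X1; X1 → S TX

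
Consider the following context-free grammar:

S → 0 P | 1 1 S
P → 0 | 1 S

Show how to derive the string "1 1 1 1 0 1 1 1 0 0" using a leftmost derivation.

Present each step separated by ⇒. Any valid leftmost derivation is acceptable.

S ⇒ 1 1 S ⇒ 1 1 1 1 S ⇒ 1 1 1 1 0 P ⇒ 1 1 1 1 0 1 S ⇒ 1 1 1 1 0 1 1 1 S ⇒ 1 1 1 1 0 1 1 1 0 P ⇒ 1 1 1 1 0 1 1 1 0 0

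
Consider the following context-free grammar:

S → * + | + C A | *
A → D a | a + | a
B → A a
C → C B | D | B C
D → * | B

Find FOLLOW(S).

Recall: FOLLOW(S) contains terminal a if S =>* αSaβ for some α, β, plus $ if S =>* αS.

We compute FOLLOW(S) using the standard algorithm.
FOLLOW(S) starts with {$}.
FIRST(A) = {*, a}
FIRST(B) = {*, a}
FIRST(C) = {*, a}
FIRST(D) = {*, a}
FIRST(S) = {*, +}
FOLLOW(A) = {$, a}
FOLLOW(B) = {*, a}
FOLLOW(C) = {*, a}
FOLLOW(D) = {*, a}
FOLLOW(S) = {$}
Therefore, FOLLOW(S) = {$}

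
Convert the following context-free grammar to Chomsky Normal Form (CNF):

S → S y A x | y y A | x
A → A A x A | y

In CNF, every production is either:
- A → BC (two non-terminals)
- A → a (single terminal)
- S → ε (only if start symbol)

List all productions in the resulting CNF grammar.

TY → y; TX → x; S → x; A → y; S → S X0; X0 → TY X1; X1 → A TX; S → TY X2; X2 → TY A; A → A X3; X3 → A X4; X4 → TX A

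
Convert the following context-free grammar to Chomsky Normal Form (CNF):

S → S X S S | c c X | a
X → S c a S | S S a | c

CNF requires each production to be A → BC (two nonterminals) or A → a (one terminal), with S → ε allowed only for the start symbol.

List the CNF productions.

TC → c; S → a; TA → a; X → c; S → S X0; X0 → X X1; X1 → S S; S → TC X2; X2 → TC X; X → S X3; X3 → TC X4; X4 → TA S; X → S X5; X5 → S TA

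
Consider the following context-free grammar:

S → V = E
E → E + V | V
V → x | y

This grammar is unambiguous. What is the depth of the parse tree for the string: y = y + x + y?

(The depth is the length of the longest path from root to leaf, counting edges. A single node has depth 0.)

5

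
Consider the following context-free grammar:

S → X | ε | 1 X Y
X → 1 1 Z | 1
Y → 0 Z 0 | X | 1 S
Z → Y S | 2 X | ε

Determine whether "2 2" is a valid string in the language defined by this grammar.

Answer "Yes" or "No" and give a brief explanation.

No - no valid derivation exists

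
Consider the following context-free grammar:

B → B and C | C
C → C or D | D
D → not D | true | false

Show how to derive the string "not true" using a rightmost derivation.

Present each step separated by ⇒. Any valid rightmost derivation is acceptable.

B ⇒ C ⇒ D ⇒ not D ⇒ not true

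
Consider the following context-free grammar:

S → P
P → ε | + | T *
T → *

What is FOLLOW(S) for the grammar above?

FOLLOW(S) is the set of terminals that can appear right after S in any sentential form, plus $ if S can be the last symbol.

We compute FOLLOW(S) using the standard algorithm.
FOLLOW(S) starts with {$}.
FIRST(P) = {*, +, ε}
FIRST(S) = {*, +, ε}
FIRST(T) = {*}
FOLLOW(P) = {$}
FOLLOW(S) = {$}
FOLLOW(T) = {*}
Therefore, FOLLOW(S) = {$}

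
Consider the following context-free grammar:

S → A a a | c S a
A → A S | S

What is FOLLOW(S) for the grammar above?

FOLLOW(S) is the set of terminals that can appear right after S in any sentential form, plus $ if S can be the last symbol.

We compute FOLLOW(S) using the standard algorithm.
FOLLOW(S) starts with {$}.
FIRST(A) = {c}
FIRST(S) = {c}
FOLLOW(A) = {a, c}
FOLLOW(S) = {$, a, c}
Therefore, FOLLOW(S) = {$, a, c}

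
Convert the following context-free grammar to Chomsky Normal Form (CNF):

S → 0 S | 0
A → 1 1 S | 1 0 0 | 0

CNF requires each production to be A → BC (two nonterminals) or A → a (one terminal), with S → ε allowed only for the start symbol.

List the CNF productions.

T0 → 0; S → 0; T1 → 1; A → 0; S → T0 S; A → T1 X0; X0 → T1 S; A → T1 X1; X1 → T0 T0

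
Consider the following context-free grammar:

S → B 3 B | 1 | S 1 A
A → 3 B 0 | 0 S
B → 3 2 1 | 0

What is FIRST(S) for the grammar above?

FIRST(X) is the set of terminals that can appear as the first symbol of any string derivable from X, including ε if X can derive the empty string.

We compute FIRST(S) using the standard algorithm.
FIRST(A) = {0, 3}
FIRST(B) = {0, 3}
FIRST(S) = {0, 1, 3}
Therefore, FIRST(S) = {0, 1, 3}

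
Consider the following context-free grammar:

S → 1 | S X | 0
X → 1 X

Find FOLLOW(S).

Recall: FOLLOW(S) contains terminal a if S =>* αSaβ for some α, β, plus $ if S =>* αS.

We compute FOLLOW(S) using the standard algorithm.
FOLLOW(S) starts with {$}.
FIRST(S) = {0, 1}
FIRST(X) = {1}
FOLLOW(S) = {$, 1}
FOLLOW(X) = {$, 1}
Therefore, FOLLOW(S) = {$, 1}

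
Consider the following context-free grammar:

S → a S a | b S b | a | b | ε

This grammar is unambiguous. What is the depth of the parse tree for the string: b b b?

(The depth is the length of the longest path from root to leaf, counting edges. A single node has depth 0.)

2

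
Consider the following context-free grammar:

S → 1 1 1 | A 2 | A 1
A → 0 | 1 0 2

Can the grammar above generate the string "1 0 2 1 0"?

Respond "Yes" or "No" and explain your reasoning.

No - no valid derivation exists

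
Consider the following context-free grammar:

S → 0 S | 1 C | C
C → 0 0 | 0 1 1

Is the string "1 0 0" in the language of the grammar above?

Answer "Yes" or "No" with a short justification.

Yes - a valid derivation exists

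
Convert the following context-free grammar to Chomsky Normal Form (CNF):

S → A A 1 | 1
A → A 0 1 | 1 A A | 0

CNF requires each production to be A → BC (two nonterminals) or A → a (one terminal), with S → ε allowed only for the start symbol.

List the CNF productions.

T1 → 1; S → 1; T0 → 0; A → 0; S → A X0; X0 → A T1; A → A X1; X1 → T0 T1; A → T1 X2; X2 → A A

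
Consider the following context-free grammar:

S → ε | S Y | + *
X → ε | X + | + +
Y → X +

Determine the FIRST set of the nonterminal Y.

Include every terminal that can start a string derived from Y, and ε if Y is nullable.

We compute FIRST(Y) using the standard algorithm.
FIRST(S) = {+, ε}
FIRST(X) = {+, ε}
FIRST(Y) = {+}
Therefore, FIRST(Y) = {+}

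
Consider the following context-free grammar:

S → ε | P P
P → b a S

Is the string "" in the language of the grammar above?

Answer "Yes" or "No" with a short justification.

Yes - a valid derivation exists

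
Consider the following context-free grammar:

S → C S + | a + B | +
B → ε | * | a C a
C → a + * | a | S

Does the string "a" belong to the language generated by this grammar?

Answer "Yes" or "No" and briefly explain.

No - no valid derivation exists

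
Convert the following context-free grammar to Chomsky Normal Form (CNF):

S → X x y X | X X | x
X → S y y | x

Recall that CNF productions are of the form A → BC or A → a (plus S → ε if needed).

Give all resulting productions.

TX → x; TY → y; S → x; X → x; S → X X0; X0 → TX X1; X1 → TY X; S → X X; X → S X2; X2 → TY TY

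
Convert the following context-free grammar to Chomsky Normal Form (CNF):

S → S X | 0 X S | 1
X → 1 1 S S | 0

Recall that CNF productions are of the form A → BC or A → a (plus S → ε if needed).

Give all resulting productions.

T0 → 0; S → 1; T1 → 1; X → 0; S → S X; S → T0 X0; X0 → X S; X → T1 X1; X1 → T1 X2; X2 → S S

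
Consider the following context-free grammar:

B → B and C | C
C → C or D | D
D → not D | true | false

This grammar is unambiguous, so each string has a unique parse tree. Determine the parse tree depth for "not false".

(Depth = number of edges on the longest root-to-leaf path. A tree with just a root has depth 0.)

4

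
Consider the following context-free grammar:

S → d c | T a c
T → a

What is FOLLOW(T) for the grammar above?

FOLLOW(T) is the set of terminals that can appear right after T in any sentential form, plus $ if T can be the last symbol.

We compute FOLLOW(T) using the standard algorithm.
FOLLOW(S) starts with {$}.
FIRST(S) = {a, d}
FIRST(T) = {a}
FOLLOW(S) = {$}
FOLLOW(T) = {a}
Therefore, FOLLOW(T) = {a}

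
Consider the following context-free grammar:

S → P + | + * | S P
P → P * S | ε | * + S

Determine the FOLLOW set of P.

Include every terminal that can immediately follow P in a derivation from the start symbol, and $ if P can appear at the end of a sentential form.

We compute FOLLOW(P) using the standard algorithm.
FOLLOW(S) starts with {$}.
FIRST(P) = {*, ε}
FIRST(S) = {*, +}
FOLLOW(P) = {$, *, +}
FOLLOW(S) = {$, *, +}
Therefore, FOLLOW(P) = {$, *, +}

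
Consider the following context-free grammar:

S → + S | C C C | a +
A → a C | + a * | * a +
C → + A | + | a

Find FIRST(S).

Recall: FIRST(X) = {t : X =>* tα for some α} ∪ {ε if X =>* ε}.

We compute FIRST(S) using the standard algorithm.
FIRST(A) = {*, +, a}
FIRST(C) = {+, a}
FIRST(S) = {+, a}
Therefore, FIRST(S) = {+, a}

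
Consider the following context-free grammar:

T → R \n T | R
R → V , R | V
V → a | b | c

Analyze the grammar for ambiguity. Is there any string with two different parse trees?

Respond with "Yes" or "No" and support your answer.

No - the grammar is unambiguous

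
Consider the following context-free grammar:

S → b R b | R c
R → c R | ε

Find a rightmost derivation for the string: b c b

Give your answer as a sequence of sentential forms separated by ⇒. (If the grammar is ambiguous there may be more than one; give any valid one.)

S ⇒ b R b ⇒ b c R b ⇒ b c b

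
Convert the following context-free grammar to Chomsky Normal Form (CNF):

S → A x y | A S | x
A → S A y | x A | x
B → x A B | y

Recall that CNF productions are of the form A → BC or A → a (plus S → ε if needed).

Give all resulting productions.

TX → x; TY → y; S → x; A → x; B → y; S → A X0; X0 → TX TY; S → A S; A → S X1; X1 → A TY; A → TX A; B → TX X2; X2 → A B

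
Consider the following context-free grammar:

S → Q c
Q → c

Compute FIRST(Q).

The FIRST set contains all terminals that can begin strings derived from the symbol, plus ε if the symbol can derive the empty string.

We compute FIRST(Q) using the standard algorithm.
FIRST(Q) = {c}
FIRST(S) = {c}
Therefore, FIRST(Q) = {c}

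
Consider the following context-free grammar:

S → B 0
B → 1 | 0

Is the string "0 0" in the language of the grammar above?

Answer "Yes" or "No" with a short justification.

Yes - a valid derivation exists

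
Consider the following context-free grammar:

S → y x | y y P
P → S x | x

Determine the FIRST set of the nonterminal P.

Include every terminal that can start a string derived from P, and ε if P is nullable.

We compute FIRST(P) using the standard algorithm.
FIRST(P) = {x, y}
FIRST(S) = {y}
Therefore, FIRST(P) = {x, y}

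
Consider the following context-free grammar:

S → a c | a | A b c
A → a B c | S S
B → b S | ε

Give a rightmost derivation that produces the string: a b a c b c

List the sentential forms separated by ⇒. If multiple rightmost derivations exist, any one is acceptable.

S ⇒ A b c ⇒ a B c b c ⇒ a b S c b c ⇒ a b a c b c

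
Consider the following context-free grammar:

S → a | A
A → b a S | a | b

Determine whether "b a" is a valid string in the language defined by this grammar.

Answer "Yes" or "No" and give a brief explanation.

No - no valid derivation exists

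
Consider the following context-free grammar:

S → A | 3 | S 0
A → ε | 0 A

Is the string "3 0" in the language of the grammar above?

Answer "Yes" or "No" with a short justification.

Yes - a valid derivation exists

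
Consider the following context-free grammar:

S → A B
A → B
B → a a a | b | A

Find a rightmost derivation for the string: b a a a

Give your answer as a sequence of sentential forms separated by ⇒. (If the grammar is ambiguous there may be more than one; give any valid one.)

S ⇒ A B ⇒ A a a a ⇒ B a a a ⇒ b a a a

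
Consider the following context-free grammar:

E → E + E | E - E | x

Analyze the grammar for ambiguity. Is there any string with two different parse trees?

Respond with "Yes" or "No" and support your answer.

Yes - the string 'x - x - x + x - x' has two distinct parse trees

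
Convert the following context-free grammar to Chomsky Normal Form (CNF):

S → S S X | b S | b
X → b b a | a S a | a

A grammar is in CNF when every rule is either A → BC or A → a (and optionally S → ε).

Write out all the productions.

TB → b; S → b; TA → a; X → a; S → S X0; X0 → S X; S → TB S; X → TB X1; X1 → TB TA; X → TA X2; X2 → S TA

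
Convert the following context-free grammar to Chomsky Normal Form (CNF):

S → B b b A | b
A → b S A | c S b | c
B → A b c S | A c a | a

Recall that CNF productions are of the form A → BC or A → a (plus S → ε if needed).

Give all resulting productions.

TB → b; S → b; TC → c; A → c; TA → a; B → a; S → B X0; X0 → TB X1; X1 → TB A; A → TB X2; X2 → S A; A → TC X3; X3 → S TB; B → A X4; X4 → TB X5; X5 → TC S; B → A X6; X6 → TC TA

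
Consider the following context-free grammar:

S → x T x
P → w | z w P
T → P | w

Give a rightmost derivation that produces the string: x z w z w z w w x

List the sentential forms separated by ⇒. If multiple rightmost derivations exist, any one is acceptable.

S ⇒ x T x ⇒ x P x ⇒ x z w P x ⇒ x z w z w P x ⇒ x z w z w z w P x ⇒ x z w z w z w w x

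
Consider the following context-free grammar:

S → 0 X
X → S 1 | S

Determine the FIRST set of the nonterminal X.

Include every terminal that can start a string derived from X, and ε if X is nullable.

We compute FIRST(X) using the standard algorithm.
FIRST(S) = {0}
FIRST(X) = {0}
Therefore, FIRST(X) = {0}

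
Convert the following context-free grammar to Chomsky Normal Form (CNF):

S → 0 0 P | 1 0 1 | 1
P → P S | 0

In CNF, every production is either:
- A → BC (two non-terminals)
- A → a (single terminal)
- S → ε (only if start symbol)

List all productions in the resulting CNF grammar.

T0 → 0; T1 → 1; S → 1; P → 0; S → T0 X0; X0 → T0 P; S → T1 X1; X1 → T0 T1; P → P S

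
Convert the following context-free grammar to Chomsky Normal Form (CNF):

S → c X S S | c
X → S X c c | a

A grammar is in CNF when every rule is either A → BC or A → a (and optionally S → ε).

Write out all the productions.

TC → c; S → c; X → a; S → TC X0; X0 → X X1; X1 → S S; X → S X2; X2 → X X3; X3 → TC TC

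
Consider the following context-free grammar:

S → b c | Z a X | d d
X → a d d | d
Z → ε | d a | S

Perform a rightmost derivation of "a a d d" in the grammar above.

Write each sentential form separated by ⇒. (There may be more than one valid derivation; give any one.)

S ⇒ Z a X ⇒ Z a a d d ⇒ a a d d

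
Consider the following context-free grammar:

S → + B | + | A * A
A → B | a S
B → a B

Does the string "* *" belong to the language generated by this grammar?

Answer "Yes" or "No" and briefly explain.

No - no valid derivation exists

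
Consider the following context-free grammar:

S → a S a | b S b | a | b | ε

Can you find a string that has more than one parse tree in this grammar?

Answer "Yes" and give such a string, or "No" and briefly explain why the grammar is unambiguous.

No - the grammar is unambiguous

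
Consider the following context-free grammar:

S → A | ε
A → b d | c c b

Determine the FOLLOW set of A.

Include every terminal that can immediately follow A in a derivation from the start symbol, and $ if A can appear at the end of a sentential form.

We compute FOLLOW(A) using the standard algorithm.
FOLLOW(S) starts with {$}.
FIRST(A) = {b, c}
FIRST(S) = {b, c, ε}
FOLLOW(A) = {$}
FOLLOW(S) = {$}
Therefore, FOLLOW(A) = {$}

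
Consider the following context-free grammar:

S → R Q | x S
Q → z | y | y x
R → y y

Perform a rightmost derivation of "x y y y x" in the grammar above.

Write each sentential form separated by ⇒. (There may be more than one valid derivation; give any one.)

S ⇒ x S ⇒ x R Q ⇒ x R y x ⇒ x y y y x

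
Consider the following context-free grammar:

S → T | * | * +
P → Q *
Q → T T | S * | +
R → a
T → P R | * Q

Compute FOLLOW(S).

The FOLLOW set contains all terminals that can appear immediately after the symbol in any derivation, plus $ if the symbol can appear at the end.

We compute FOLLOW(S) using the standard algorithm.
FOLLOW(S) starts with {$}.
FIRST(P) = {*, +}
FIRST(Q) = {*, +}
FIRST(R) = {a}
FIRST(S) = {*, +}
FIRST(T) = {*, +}
FOLLOW(P) = {a}
FOLLOW(Q) = {$, *, +}
FOLLOW(R) = {$, *, +}
FOLLOW(S) = {$, *}
FOLLOW(T) = {$, *, +}
Therefore, FOLLOW(S) = {$, *}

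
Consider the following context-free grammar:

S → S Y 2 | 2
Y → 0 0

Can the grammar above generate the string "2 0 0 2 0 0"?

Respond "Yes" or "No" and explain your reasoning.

No - no valid derivation exists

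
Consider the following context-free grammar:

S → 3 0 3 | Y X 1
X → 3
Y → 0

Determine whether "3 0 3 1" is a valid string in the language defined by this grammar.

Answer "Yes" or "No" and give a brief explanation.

No - no valid derivation exists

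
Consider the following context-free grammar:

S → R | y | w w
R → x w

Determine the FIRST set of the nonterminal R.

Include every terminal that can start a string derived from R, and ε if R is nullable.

We compute FIRST(R) using the standard algorithm.
FIRST(R) = {x}
FIRST(S) = {w, x, y}
Therefore, FIRST(R) = {x}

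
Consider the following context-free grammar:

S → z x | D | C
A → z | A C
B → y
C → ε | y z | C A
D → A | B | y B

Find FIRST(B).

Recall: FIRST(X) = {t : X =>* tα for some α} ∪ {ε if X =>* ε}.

We compute FIRST(B) using the standard algorithm.
FIRST(A) = {z}
FIRST(B) = {y}
FIRST(C) = {y, z, ε}
FIRST(D) = {y, z}
FIRST(S) = {y, z, ε}
Therefore, FIRST(B) = {y}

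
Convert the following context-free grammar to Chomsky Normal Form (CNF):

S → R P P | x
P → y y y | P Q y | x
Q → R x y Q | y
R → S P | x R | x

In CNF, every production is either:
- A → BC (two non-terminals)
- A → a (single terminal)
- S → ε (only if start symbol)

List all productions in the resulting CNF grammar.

S → x; TY → y; P → x; TX → x; Q → y; R → x; S → R X0; X0 → P P; P → TY X1; X1 → TY TY; P → P X2; X2 → Q TY; Q → R X3; X3 → TX X4; X4 → TY Q; R → S P; R → TX R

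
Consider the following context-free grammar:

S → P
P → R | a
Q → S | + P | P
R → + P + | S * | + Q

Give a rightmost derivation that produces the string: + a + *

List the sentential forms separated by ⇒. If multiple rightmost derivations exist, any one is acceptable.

S ⇒ P ⇒ R ⇒ S * ⇒ P * ⇒ R * ⇒ + P + * ⇒ + a + *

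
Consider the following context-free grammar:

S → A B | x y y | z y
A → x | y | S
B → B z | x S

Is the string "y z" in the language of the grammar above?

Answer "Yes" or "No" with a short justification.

No - no valid derivation exists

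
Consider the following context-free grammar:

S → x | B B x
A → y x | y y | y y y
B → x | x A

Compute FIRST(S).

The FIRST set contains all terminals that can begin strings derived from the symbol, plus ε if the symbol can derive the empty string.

We compute FIRST(S) using the standard algorithm.
FIRST(A) = {y}
FIRST(B) = {x}
FIRST(S) = {x}
Therefore, FIRST(S) = {x}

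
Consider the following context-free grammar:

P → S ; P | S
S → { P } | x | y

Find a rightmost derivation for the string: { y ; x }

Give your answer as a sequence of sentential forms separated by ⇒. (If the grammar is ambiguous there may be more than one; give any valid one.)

P ⇒ S ⇒ { P } ⇒ { S ; P } ⇒ { S ; S } ⇒ { S ; x } ⇒ { y ; x }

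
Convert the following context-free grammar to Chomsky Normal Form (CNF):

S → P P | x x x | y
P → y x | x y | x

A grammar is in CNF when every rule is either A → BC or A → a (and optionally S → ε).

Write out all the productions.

TX → x; S → y; TY → y; P → x; S → P P; S → TX X0; X0 → TX TX; P → TY TX; P → TX TY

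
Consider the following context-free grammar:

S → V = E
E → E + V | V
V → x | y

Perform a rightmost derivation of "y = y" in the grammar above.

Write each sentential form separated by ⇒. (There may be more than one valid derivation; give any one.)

S ⇒ V = E ⇒ V = V ⇒ V = y ⇒ y = y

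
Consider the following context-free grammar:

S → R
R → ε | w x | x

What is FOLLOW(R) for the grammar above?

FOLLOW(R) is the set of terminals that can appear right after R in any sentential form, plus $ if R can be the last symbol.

We compute FOLLOW(R) using the standard algorithm.
FOLLOW(S) starts with {$}.
FIRST(R) = {w, x, ε}
FIRST(S) = {w, x, ε}
FOLLOW(R) = {$}
FOLLOW(S) = {$}
Therefore, FOLLOW(R) = {$}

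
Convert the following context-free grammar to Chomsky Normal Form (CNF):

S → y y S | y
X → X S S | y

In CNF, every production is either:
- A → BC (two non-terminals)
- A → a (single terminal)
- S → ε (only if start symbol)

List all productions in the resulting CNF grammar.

TY → y; S → y; X → y; S → TY X0; X0 → TY S; X → X X1; X1 → S S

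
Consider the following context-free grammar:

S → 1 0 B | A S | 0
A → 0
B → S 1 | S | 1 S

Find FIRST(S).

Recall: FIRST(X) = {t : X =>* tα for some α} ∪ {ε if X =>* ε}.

We compute FIRST(S) using the standard algorithm.
FIRST(A) = {0}
FIRST(B) = {0, 1}
FIRST(S) = {0, 1}
Therefore, FIRST(S) = {0, 1}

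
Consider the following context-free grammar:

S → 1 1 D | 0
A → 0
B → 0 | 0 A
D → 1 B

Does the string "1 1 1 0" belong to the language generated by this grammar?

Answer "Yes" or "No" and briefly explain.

Yes - a valid derivation exists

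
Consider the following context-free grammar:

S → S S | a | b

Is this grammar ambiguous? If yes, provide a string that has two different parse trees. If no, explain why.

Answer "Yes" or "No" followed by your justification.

Yes - the string 'b a a a a b' has two distinct leftmost derivations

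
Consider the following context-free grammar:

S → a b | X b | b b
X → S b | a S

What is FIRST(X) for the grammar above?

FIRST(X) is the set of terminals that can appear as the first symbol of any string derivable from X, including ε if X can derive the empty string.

We compute FIRST(X) using the standard algorithm.
FIRST(S) = {a, b}
FIRST(X) = {a, b}
Therefore, FIRST(X) = {a, b}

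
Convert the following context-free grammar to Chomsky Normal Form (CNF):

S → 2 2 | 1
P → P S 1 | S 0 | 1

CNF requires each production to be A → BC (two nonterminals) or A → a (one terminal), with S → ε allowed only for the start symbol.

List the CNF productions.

T2 → 2; S → 1; T1 → 1; T0 → 0; P → 1; S → T2 T2; P → P X0; X0 → S T1; P → S T0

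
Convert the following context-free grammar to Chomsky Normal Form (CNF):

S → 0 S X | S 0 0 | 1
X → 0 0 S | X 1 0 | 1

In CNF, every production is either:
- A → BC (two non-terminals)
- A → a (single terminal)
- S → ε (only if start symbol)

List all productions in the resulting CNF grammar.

T0 → 0; S → 1; T1 → 1; X → 1; S → T0 X0; X0 → S X; S → S X1; X1 → T0 T0; X → T0 X2; X2 → T0 S; X → X X3; X3 → T1 T0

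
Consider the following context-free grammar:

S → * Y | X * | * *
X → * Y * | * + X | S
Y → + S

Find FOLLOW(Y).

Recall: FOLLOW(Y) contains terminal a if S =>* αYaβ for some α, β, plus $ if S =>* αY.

We compute FOLLOW(Y) using the standard algorithm.
FOLLOW(S) starts with {$}.
FIRST(S) = {*}
FIRST(X) = {*}
FIRST(Y) = {+}
FOLLOW(S) = {$, *}
FOLLOW(X) = {*}
FOLLOW(Y) = {$, *}
Therefore, FOLLOW(Y) = {$, *}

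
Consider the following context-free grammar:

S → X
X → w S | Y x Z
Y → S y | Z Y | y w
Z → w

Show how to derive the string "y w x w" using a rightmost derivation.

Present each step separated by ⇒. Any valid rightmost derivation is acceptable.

S ⇒ X ⇒ Y x Z ⇒ Y x w ⇒ y w x w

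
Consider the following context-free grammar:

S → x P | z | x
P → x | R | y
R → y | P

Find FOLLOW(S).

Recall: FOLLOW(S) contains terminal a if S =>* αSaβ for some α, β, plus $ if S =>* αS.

We compute FOLLOW(S) using the standard algorithm.
FOLLOW(S) starts with {$}.
FIRST(P) = {x, y}
FIRST(R) = {x, y}
FIRST(S) = {x, z}
FOLLOW(P) = {$}
FOLLOW(R) = {$}
FOLLOW(S) = {$}
Therefore, FOLLOW(S) = {$}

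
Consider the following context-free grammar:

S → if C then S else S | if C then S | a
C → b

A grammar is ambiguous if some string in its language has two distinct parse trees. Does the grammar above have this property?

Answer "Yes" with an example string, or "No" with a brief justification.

Yes - the string 'if b then if b then if b then a else a' has two distinct parse trees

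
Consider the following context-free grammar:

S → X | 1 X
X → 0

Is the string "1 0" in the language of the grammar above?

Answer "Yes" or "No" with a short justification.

Yes - a valid derivation exists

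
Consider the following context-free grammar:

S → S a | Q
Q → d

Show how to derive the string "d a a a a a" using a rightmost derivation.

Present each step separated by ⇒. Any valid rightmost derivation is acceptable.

S ⇒ S a ⇒ S a a ⇒ S a a a ⇒ S a a a a ⇒ S a a a a a ⇒ Q a a a a a ⇒ d a a a a a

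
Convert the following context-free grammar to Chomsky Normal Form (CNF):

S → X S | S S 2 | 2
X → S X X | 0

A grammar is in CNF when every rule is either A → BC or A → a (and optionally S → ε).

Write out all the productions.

T2 → 2; S → 2; X → 0; S → X S; S → S X0; X0 → S T2; X → S X1; X1 → X X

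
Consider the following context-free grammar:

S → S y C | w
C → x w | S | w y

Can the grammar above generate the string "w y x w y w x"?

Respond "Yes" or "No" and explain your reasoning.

No - no valid derivation exists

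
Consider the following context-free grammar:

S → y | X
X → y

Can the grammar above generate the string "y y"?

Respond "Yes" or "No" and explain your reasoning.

No - no valid derivation exists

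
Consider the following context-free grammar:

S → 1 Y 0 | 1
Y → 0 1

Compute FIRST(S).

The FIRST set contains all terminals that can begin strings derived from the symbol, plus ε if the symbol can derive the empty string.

We compute FIRST(S) using the standard algorithm.
FIRST(S) = {1}
FIRST(Y) = {0}
Therefore, FIRST(S) = {1}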